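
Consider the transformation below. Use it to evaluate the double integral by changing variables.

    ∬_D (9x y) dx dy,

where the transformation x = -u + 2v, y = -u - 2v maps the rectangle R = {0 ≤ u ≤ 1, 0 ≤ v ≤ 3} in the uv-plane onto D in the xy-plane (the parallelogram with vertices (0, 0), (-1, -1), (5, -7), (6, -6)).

Compute the Jacobian determinant of (x, y) with respect to (u, v):

    ∂(x,y)/∂(u,v) = | -1  2 | = (-1)(-2) - (2)(-1) = 4.
                   | -1  -2 |

Its absolute value is |J| = 4 (the area scaling factor).

Substituting x = -u + 2v, y = -u - 2v into the integrand,

    9x y → 9u^2 - 36v^2,

so the integral becomes

    ∬_R (9u^2 - 36v^2) · |J| du dv = ∫_0^1 ∫_0^3 (36u^2 - 144v^2) dv du.

Inner (v): 108u^2 - 1296.
Outer (u): -1260.

Therefore ∬_D (9x y) dx dy = -1260.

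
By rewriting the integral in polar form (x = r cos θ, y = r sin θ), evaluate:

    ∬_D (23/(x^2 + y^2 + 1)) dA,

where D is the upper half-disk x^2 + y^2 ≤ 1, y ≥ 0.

The region D is 0 ≤ r ≤ 1, 0 ≤ θ ≤ π in polar coordinates, where x = r cos(θ), y = r sin(θ), and dA = r dr dθ.

Under the substitution, the integrand becomes 23/(r^2 + 1), so

    ∬_D (23/(x^2 + y^2 + 1)) dA = ∫_{0}^{π} ∫_{0}^{1} (23/(r^2 + 1)) · r dr dθ.

Inner integral (in r): ∫_{0}^{1} (23/(r^2 + 1)) · r dr = 23log(2)/2.

Outer integral (in θ): ∫_{0}^{π} (23log(2)/2) dθ = 23π log(2)/2.

Therefore ∬_D (23/(x^2 + y^2 + 1)) dA = 23π log(2)/2.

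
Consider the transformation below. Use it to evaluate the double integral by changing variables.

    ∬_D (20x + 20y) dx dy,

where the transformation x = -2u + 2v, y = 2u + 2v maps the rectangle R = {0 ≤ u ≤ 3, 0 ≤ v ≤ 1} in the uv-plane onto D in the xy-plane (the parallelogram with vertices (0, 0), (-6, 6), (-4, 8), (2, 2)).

Compute the Jacobian determinant of (x, y) with respect to (u, v):

    ∂(x,y)/∂(u,v) = | -2  2 | = (-2)(2) - (2)(2) = -8.
                   | 2  2 |

Its absolute value is |J| = 8 (the area scaling factor).

Substituting x = -2u + 2v, y = 2u + 2v into the integrand,

    20x + 20y → 80v,

so the integral becomes

    ∬_R (80v) · |J| du dv = ∫_0^3 ∫_0^1 (640v) dv du.

Inner (v): 320.
Outer (u): 960.

Therefore ∬_D (20x + 20y) dx dy = 960.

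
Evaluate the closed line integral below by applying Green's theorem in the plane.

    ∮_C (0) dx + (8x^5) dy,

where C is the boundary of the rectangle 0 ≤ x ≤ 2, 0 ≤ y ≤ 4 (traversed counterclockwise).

Green's theorem converts the closed line integral into a double integral over the enclosed region D:

    ∮_C P dx + Q dy = ∬_D (∂Q/∂x - ∂P/∂y) dA.

Here P = 0, Q = 8x^5, so

    ∂Q/∂x = 40x^4,    ∂P/∂y = 0,
    ∂Q/∂x - ∂P/∂y = 40x^4.

D is the region 0 ≤ x ≤ 2, 0 ≤ y ≤ 4. Evaluating the double integral:

    ∬_D (40x^4) dA = ∫_0^{2} ∫_0^{4} (40x^4) dy dx.

Inner (y from 0 to 4): 160x^4.
Outer (x from 0 to 2): 1024.

Therefore ∮_C P dx + Q dy = 1024.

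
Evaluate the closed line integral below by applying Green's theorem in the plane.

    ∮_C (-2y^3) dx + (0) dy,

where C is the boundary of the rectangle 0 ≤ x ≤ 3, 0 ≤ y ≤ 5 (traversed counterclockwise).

Green's theorem converts the closed line integral into a double integral over the enclosed region D:

    ∮_C P dx + Q dy = ∬_D (∂Q/∂x - ∂P/∂y) dA.

Here P = -2y^3, Q = 0, so

    ∂Q/∂x = 0,    ∂P/∂y = -6y^2,
    ∂Q/∂x - ∂P/∂y = 6y^2.

D is the region 0 ≤ x ≤ 3, 0 ≤ y ≤ 5. Evaluating the double integral:

    ∬_D (6y^2) dA = ∫_0^{3} ∫_0^{5} (6y^2) dy dx.

Inner (y from 0 to 5): 250.
Outer (x from 0 to 3): 750.

Therefore ∮_C P dx + Q dy = 750.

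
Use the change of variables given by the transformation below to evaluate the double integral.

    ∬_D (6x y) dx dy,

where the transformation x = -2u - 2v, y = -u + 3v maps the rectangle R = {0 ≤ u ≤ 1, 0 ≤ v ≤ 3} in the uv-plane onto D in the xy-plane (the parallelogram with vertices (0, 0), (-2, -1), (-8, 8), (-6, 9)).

Compute the Jacobian determinant of (x, y) with respect to (u, v):

    ∂(x,y)/∂(u,v) = | -2  -2 | = (-2)(3) - (-2)(-1) = -8.
                   | -1  3 |

Its absolute value is |J| = 8 (the area scaling factor).

Substituting x = -2u - 2v, y = -u + 3v into the integrand,

    6x y → 12u^2 - 24u v - 36v^2,

so the integral becomes

    ∬_R (12u^2 - 24u v - 36v^2) · |J| du dv = ∫_0^1 ∫_0^3 (96u^2 - 192u v - 288v^2) dv du.

Inner (v): 288u^2 - 864u - 2592.
Outer (u): -2928.

Therefore ∬_D (6x y) dx dy = -2928.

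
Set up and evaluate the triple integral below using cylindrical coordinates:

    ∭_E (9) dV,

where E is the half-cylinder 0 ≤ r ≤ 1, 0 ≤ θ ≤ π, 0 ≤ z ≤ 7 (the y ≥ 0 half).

In cylindrical coordinates, x = r cos(θ), y = r sin(θ), z = z, and dV = r dr dθ dz.

The integrand becomes 9, so

    ∭_E (9) dV = ∫_{0}^{π} ∫_{0}^{1} ∫_{0}^{7} (9) · r dz dr dθ.

Inner (z): 63r.
Middle (r from 0 to 1): 63/2.
Outer (θ): 63π/2.

Therefore the triple integral equals 63π/2.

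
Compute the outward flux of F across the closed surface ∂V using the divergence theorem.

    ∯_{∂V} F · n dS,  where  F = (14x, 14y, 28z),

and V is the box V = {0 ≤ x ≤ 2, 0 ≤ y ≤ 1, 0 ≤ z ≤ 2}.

By the divergence theorem,

    ∯_{∂V} F · n dS = ∭_V (∇ · F) dV.

Compute the divergence:
    ∇ · F = ∂F_x/∂x + ∂F_y/∂y + ∂F_z/∂z = 14 + 14 + 28 = 56.

V is a rectangular box, so dV = dx dy dz with 0 ≤ x ≤ 2, 0 ≤ y ≤ 1, 0 ≤ z ≤ 2.

Integrate (56) over V as an iterated integral:

    ∭_V (∇·F) dV = ∫_0^{2} ∫_0^{1} ∫_0^{2} (56) dz dy dx.

Inner (z from 0 to 2): 112.
Middle (y from 0 to 1): 112.
Outer (x from 0 to 2): 224.

Therefore ∯_{∂V} F · n dS = 224.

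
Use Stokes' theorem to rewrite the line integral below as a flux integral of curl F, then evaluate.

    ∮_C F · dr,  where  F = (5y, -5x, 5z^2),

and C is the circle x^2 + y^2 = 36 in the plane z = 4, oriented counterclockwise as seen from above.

Let S be the flat disk x^2 + y^2 ≤ 36 in the plane z = 4, with upward unit normal n̂ = ẑ. By Stokes' theorem,

    ∮_C F · dr = ∬_S (∇ × F) · n̂ dS = ∬_D (curl F)_z dA,

where D is the disk x^2 + y^2 ≤ 36.

Compute the curl of F = (5y, -5x, 5z^2):
    (∇ × F)_x = ∂F_z/∂y - ∂F_y/∂z = 0,
    (∇ × F)_y = ∂F_x/∂z - ∂F_z/∂x = 0,
    (∇ × F)_z = ∂F_y/∂x - ∂F_x/∂y = -10.

On z = 4, (curl F)_z = -10.

Convert to polar (x = r cos θ, y = r sin θ, dA = r dr dθ); the integrand becomes -10, so

    ∬_D (curl F)_z dA = ∫_0^{2π} ∫_0^{6} (-10) · r dr dθ.

Inner (r from 0 to 6): -180.
Outer (θ from 0 to 2π): -360π.

Therefore ∮_C F · dr = -360π.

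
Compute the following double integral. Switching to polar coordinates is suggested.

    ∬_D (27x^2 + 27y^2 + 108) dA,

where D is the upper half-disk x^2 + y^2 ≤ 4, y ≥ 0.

The region D is 0 ≤ r ≤ 2, 0 ≤ θ ≤ π in polar coordinates, where x = r cos(θ), y = r sin(θ), and dA = r dr dθ.

Under the substitution, the integrand becomes 27r^2 + 108, so

    ∬_D (27x^2 + 27y^2 + 108) dA = ∫_{0}^{π} ∫_{0}^{2} (27r^2 + 108) · r dr dθ.

Inner integral (in r): ∫_{0}^{2} (27r^2 + 108) · r dr = 324.

Outer integral (in θ): ∫_{0}^{π} (324) dθ = 324π.

Therefore ∬_D (27x^2 + 27y^2 + 108) dA = 324π.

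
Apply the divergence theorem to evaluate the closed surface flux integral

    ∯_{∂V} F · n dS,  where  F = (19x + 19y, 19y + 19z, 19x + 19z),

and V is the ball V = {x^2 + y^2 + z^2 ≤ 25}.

By the divergence theorem,

    ∯_{∂V} F · n dS = ∭_V (∇ · F) dV.

Compute the divergence:
    ∇ · F = ∂F_x/∂x + ∂F_y/∂y + ∂F_z/∂z = 19 + 19 + 19 = 57.

In spherical coordinates, x = ρ sin(φ) cos(θ), y = ρ sin(φ) sin(θ), z = ρ cos(φ), dV = ρ^2 sin(φ) dρ dφ dθ, with 0 ≤ ρ ≤ 5, 0 ≤ φ ≤ π, 0 ≤ θ ≤ 2π.

The integrand, after substitution and multiplying by the volume element, becomes (57) · ρ^2 sin(φ), so

    ∭_V (∇·F) dV = ∫_0^{2π} ∫_0^{π} ∫_0^{5} (57) · ρ^2 sin(φ) dρ dφ dθ.

Inner (ρ from 0 to 5): 2375sin(φ).
Middle (φ from 0 to π): 4750.
Outer (θ from 0 to 2π): 9500π.

Therefore ∯_{∂V} F · n dS = 9500π.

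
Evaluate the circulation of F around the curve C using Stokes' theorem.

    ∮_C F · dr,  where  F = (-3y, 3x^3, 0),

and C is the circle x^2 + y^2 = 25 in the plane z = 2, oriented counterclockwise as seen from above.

Let S be the flat disk x^2 + y^2 ≤ 25 in the plane z = 2, with upward unit normal n̂ = ẑ. By Stokes' theorem,

    ∮_C F · dr = ∬_S (∇ × F) · n̂ dS = ∬_D (curl F)_z dA,

where D is the disk x^2 + y^2 ≤ 25.

Compute the curl of F = (-3y, 3x^3, 0):
    (∇ × F)_x = ∂F_z/∂y - ∂F_y/∂z = 0,
    (∇ × F)_y = ∂F_x/∂z - ∂F_z/∂x = 0,
    (∇ × F)_z = ∂F_y/∂x - ∂F_x/∂y = 9x^2 + 3.

On z = 2, (curl F)_z = 9x^2 + 3.

Convert to polar (x = r cos θ, y = r sin θ, dA = r dr dθ); the integrand becomes 9r^2cos(θ)^2 + 3, so

    ∬_D (curl F)_z dA = ∫_0^{2π} ∫_0^{5} (9r^2cos(θ)^2 + 3) · r dr dθ.

Inner (r from 0 to 5): 5625cos(θ)^2/4 + 75/2.
Outer (θ from 0 to 2π): 5925π/4.

Therefore ∮_C F · dr = 5925π/4.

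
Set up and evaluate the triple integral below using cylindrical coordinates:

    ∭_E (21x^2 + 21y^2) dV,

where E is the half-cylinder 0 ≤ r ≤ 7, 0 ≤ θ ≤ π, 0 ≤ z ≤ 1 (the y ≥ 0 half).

In cylindrical coordinates, x = r cos(θ), y = r sin(θ), z = z, and dV = r dr dθ dz.

The integrand becomes 21r^2, so

    ∭_E (21x^2 + 21y^2) dV = ∫_{0}^{π} ∫_{0}^{7} ∫_{0}^{1} (21r^2) · r dz dr dθ.

Inner (z): 21r^3.
Middle (r from 0 to 7): 50421/4.
Outer (θ): 50421π/4.

Therefore the triple integral equals 50421π/4.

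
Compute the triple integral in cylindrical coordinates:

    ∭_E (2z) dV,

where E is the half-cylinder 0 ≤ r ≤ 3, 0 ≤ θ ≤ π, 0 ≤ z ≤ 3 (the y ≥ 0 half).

In cylindrical coordinates, x = r cos(θ), y = r sin(θ), z = z, and dV = r dr dθ dz.

The integrand becomes 2z, so

    ∭_E (2z) dV = ∫_{0}^{π} ∫_{0}^{3} ∫_{0}^{3} (2z) · r dz dr dθ.

Inner (z): 9r.
Middle (r from 0 to 3): 81/2.
Outer (θ): 81π/2.

Therefore the triple integral equals 81π/2.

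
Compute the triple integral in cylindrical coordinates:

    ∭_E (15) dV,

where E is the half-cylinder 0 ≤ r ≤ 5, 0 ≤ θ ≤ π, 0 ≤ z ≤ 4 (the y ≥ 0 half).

In cylindrical coordinates, x = r cos(θ), y = r sin(θ), z = z, and dV = r dr dθ dz.

The integrand becomes 15, so

    ∭_E (15) dV = ∫_{0}^{π} ∫_{0}^{5} ∫_{0}^{4} (15) · r dz dr dθ.

Inner (z): 60r.
Middle (r from 0 to 5): 750.
Outer (θ): 750π.

Therefore the triple integral equals 750π.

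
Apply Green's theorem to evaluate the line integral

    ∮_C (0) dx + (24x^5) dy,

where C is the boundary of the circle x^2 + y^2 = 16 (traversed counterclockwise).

Green's theorem converts the closed line integral into a double integral over the enclosed region D:

    ∮_C P dx + Q dy = ∬_D (∂Q/∂x - ∂P/∂y) dA.

Here P = 0, Q = 24x^5, so

    ∂Q/∂x = 120x^4,    ∂P/∂y = 0,
    ∂Q/∂x - ∂P/∂y = 120x^4.

D is the region x^2 + y^2 ≤ 16. Evaluating the double integral:

In polar coordinates (x = r cos θ, y = r sin θ, dA = r dr dθ) the integrand becomes 120r^4cos(θ)^4, so

    ∬_D (120x^4) dA = ∫_0^{2π} ∫_0^{4} (120r^4cos(θ)^4) · r dr dθ.

Inner (r from 0 to 4): 81920cos(θ)^4.
Outer (θ from 0 to 2π): 61440π.

Therefore ∮_C P dx + Q dy = 61440π.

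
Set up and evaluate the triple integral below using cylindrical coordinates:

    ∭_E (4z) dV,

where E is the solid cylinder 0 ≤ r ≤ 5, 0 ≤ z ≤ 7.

In cylindrical coordinates, x = r cos(θ), y = r sin(θ), z = z, and dV = r dr dθ dz.

The integrand becomes 4z, so

    ∭_E (4z) dV = ∫_{0}^{2π} ∫_{0}^{5} ∫_{0}^{7} (4z) · r dz dr dθ.

Inner (z): 98r.
Middle (r from 0 to 5): 1225.
Outer (θ): 2450π.

Therefore the triple integral equals 2450π.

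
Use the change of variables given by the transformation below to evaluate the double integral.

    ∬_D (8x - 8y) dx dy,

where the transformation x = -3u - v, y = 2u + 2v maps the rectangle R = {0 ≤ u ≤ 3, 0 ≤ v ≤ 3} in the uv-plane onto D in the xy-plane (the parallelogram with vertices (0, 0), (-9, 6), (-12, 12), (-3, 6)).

Compute the Jacobian determinant of (x, y) with respect to (u, v):

    ∂(x,y)/∂(u,v) = | -3  -1 | = (-3)(2) - (-1)(2) = -4.
                   | 2  2 |

Its absolute value is |J| = 4 (the area scaling factor).

Substituting x = -3u - v, y = 2u + 2v into the integrand,

    8x - 8y → -40u - 24v,

so the integral becomes

    ∬_R (-40u - 24v) · |J| du dv = ∫_0^3 ∫_0^3 (-160u - 96v) dv du.

Inner (v): -480u - 432.
Outer (u): -3456.

Therefore ∬_D (8x - 8y) dx dy = -3456.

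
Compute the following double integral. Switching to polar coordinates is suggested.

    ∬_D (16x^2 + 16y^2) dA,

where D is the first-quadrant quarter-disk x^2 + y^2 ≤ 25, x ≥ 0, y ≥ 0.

The region D is 0 ≤ r ≤ 5, 0 ≤ θ ≤ π/2 in polar coordinates, where x = r cos(θ), y = r sin(θ), and dA = r dr dθ.

Under the substitution, the integrand becomes 16r^2, so

    ∬_D (16x^2 + 16y^2) dA = ∫_{0}^{π/2} ∫_{0}^{5} (16r^2) · r dr dθ.

Inner integral (in r): ∫_{0}^{5} (16r^2) · r dr = 2500.

Outer integral (in θ): ∫_{0}^{π/2} (2500) dθ = 1250π.

Therefore ∬_D (16x^2 + 16y^2) dA = 1250π.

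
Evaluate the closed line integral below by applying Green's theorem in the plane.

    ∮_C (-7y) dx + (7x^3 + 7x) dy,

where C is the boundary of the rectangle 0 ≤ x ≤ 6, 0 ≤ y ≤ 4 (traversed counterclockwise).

Green's theorem converts the closed line integral into a double integral over the enclosed region D:

    ∮_C P dx + Q dy = ∬_D (∂Q/∂x - ∂P/∂y) dA.

Here P = -7y, Q = 7x^3 + 7x, so

    ∂Q/∂x = 21x^2 + 7,    ∂P/∂y = -7,
    ∂Q/∂x - ∂P/∂y = 21x^2 + 14.

D is the region 0 ≤ x ≤ 6, 0 ≤ y ≤ 4. Evaluating the double integral:

    ∬_D (21x^2 + 14) dA = ∫_0^{6} ∫_0^{4} (21x^2 + 14) dy dx.

Inner (y from 0 to 4): 84x^2 + 56.
Outer (x from 0 to 6): 6384.

Therefore ∮_C P dx + Q dy = 6384.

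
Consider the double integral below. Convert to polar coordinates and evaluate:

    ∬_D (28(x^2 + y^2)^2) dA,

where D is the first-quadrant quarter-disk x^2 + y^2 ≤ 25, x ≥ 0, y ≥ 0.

The region D is 0 ≤ r ≤ 5, 0 ≤ θ ≤ π/2 in polar coordinates, where x = r cos(θ), y = r sin(θ), and dA = r dr dθ.

Under the substitution, the integrand becomes 28r^4, so

    ∬_D (28(x^2 + y^2)^2) dA = ∫_{0}^{π/2} ∫_{0}^{5} (28r^4) · r dr dθ.

Inner integral (in r): ∫_{0}^{5} (28r^4) · r dr = 218750/3.

Outer integral (in θ): ∫_{0}^{π/2} (218750/3) dθ = 109375π/3.

Therefore ∬_D (28(x^2 + y^2)^2) dA = 109375π/3.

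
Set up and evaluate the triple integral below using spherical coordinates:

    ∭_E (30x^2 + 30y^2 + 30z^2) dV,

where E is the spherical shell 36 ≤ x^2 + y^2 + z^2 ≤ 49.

In spherical coordinates, x = ρ sin(φ) cos(θ), y = ρ sin(φ) sin(θ), z = ρ cos(φ), and dV = ρ^2 sin(φ) dρ dφ dθ.

The integrand becomes 30ρ^2, so

    ∭_E (30x^2 + 30y^2 + 30z^2) dV = ∫_{0}^{2π} ∫_{0}^{π} ∫_{6}^{7} (30ρ^2) · ρ^2 sin(φ) dρ dφ dθ.

Inner (ρ): 54186sin(φ).
Middle (φ): 108372.
Outer (θ): 216744π.

Therefore the triple integral equals 216744π.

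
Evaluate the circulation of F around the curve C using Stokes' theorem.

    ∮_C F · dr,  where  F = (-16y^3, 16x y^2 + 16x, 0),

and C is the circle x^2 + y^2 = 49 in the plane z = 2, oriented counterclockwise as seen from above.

Let S be the flat disk x^2 + y^2 ≤ 49 in the plane z = 2, with upward unit normal n̂ = ẑ. By Stokes' theorem,

    ∮_C F · dr = ∬_S (∇ × F) · n̂ dS = ∬_D (curl F)_z dA,

where D is the disk x^2 + y^2 ≤ 49.

Compute the curl of F = (-16y^3, 16x y^2 + 16x, 0):
    (∇ × F)_x = ∂F_z/∂y - ∂F_y/∂z = 0,
    (∇ × F)_y = ∂F_x/∂z - ∂F_z/∂x = 0,
    (∇ × F)_z = ∂F_y/∂x - ∂F_x/∂y = 64y^2 + 16.

On z = 2, (curl F)_z = 64y^2 + 16.

Convert to polar (x = r cos θ, y = r sin θ, dA = r dr dθ); the integrand becomes 64r^2sin(θ)^2 + 16, so

    ∬_D (curl F)_z dA = ∫_0^{2π} ∫_0^{7} (64r^2sin(θ)^2 + 16) · r dr dθ.

Inner (r from 0 to 7): 38416sin(θ)^2 + 392.
Outer (θ from 0 to 2π): 39200π.

Therefore ∮_C F · dr = 39200π.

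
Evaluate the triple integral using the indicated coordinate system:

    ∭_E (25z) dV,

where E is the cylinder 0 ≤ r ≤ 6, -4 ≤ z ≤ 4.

In cylindrical coordinates, x = r cos(θ), y = r sin(θ), z = z, and dV = r dr dθ dz.

The integrand becomes 25z, so

    ∭_E (25z) dV = ∫_{0}^{2π} ∫_{0}^{6} ∫_{-4}^{4} (25z) · r dz dr dθ.

Inner (z): 0.
Middle (r from 0 to 6): 0.
Outer (θ): 0.

Therefore the triple integral equals 0.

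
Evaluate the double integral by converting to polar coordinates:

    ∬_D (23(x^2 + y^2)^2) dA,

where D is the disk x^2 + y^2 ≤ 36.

The region D is 0 ≤ r ≤ 6, 0 ≤ θ ≤ 2π in polar coordinates, where x = r cos(θ), y = r sin(θ), and dA = r dr dθ.

Under the substitution, the integrand becomes 23r^4, so

    ∬_D (23(x^2 + y^2)^2) dA = ∫_{0}^{2π} ∫_{0}^{6} (23r^4) · r dr dθ.

Inner integral (in r): ∫_{0}^{6} (23r^4) · r dr = 178848.

Outer integral (in θ): ∫_{0}^{2π} (178848) dθ = 357696π.

Therefore ∬_D (23(x^2 + y^2)^2) dA = 357696π.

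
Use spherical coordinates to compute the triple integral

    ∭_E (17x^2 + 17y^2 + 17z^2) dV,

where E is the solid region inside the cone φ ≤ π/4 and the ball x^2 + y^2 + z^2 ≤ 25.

In spherical coordinates, x = ρ sin(φ) cos(θ), y = ρ sin(φ) sin(θ), z = ρ cos(φ), and dV = ρ^2 sin(φ) dρ dφ dθ.

The integrand becomes 17ρ^2, so

    ∭_E (17x^2 + 17y^2 + 17z^2) dV = ∫_{0}^{2π} ∫_{0}^{π/4} ∫_{0}^{5} (17ρ^2) · ρ^2 sin(φ) dρ dφ dθ.

Inner (ρ): 10625sin(φ).
Middle (φ): 10625 - 10625sqrt(2)/2.
Outer (θ): 10625π (2 - sqrt(2)).

Therefore the triple integral equals 10625π (2 - sqrt(2)).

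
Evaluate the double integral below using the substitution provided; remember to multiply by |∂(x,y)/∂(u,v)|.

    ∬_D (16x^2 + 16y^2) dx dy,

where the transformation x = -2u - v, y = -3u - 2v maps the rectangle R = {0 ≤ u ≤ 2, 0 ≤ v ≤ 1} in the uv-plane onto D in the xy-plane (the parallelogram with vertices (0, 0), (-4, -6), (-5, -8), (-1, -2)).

Compute the Jacobian determinant of (x, y) with respect to (u, v):

    ∂(x,y)/∂(u,v) = | -2  -1 | = (-2)(-2) - (-1)(-3) = 1.
                   | -3  -2 |

Its absolute value is |J| = 1 (the area scaling factor).

Substituting x = -2u - v, y = -3u - 2v into the integrand,

    16x^2 + 16y^2 → 208u^2 + 256u v + 80v^2,

so the integral becomes

    ∬_R (208u^2 + 256u v + 80v^2) · |J| du dv = ∫_0^2 ∫_0^1 (208u^2 + 256u v + 80v^2) dv du.

Inner (v): 208u^2 + 128u + 80/3.
Outer (u): 864.

Therefore ∬_D (16x^2 + 16y^2) dx dy = 864.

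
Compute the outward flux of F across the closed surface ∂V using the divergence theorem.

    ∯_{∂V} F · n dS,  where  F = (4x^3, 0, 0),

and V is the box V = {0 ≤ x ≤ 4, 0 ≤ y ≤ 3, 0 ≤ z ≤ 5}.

By the divergence theorem,

    ∯_{∂V} F · n dS = ∭_V (∇ · F) dV.

Compute the divergence:
    ∇ · F = ∂F_x/∂x + ∂F_y/∂y + ∂F_z/∂z = 12x^2 + 0 + 0 = 12x^2.

V is a rectangular box, so dV = dx dy dz with 0 ≤ x ≤ 4, 0 ≤ y ≤ 3, 0 ≤ z ≤ 5.

Integrate (12x^2) over V as an iterated integral:

    ∭_V (∇·F) dV = ∫_0^{4} ∫_0^{3} ∫_0^{5} (12x^2) dz dy dx.

Inner (z from 0 to 5): 60x^2.
Middle (y from 0 to 3): 180x^2.
Outer (x from 0 to 4): 3840.

Therefore ∯_{∂V} F · n dS = 3840.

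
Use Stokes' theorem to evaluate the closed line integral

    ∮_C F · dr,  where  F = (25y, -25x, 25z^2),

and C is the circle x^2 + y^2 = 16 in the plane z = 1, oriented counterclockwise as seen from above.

Let S be the flat disk x^2 + y^2 ≤ 16 in the plane z = 1, with upward unit normal n̂ = ẑ. By Stokes' theorem,

    ∮_C F · dr = ∬_S (∇ × F) · n̂ dS = ∬_D (curl F)_z dA,

where D is the disk x^2 + y^2 ≤ 16.

Compute the curl of F = (25y, -25x, 25z^2):
    (∇ × F)_x = ∂F_z/∂y - ∂F_y/∂z = 0,
    (∇ × F)_y = ∂F_x/∂z - ∂F_z/∂x = 0,
    (∇ × F)_z = ∂F_y/∂x - ∂F_x/∂y = -50.

On z = 1, (curl F)_z = -50.

Convert to polar (x = r cos θ, y = r sin θ, dA = r dr dθ); the integrand becomes -50, so

    ∬_D (curl F)_z dA = ∫_0^{2π} ∫_0^{4} (-50) · r dr dθ.

Inner (r from 0 to 4): -400.
Outer (θ from 0 to 2π): -800π.

Therefore ∮_C F · dr = -800π.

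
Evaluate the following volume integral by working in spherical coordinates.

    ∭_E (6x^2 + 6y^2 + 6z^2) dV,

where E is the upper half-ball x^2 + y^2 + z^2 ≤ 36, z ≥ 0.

In spherical coordinates, x = ρ sin(φ) cos(θ), y = ρ sin(φ) sin(θ), z = ρ cos(φ), and dV = ρ^2 sin(φ) dρ dφ dθ.

The integrand becomes 6ρ^2, so

    ∭_E (6x^2 + 6y^2 + 6z^2) dV = ∫_{0}^{2π} ∫_{0}^{π/2} ∫_{0}^{6} (6ρ^2) · ρ^2 sin(φ) dρ dφ dθ.

Inner (ρ): 46656sin(φ)/5.
Middle (φ): 46656/5.
Outer (θ): 93312π/5.

Therefore the triple integral equals 93312π/5.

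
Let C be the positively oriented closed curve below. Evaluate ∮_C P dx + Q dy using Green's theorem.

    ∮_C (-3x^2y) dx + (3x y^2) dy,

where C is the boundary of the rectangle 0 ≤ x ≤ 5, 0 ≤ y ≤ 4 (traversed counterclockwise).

Green's theorem converts the closed line integral into a double integral over the enclosed region D:

    ∮_C P dx + Q dy = ∬_D (∂Q/∂x - ∂P/∂y) dA.

Here P = -3x^2y, Q = 3x y^2, so

    ∂Q/∂x = 3y^2,    ∂P/∂y = -3x^2,
    ∂Q/∂x - ∂P/∂y = 3x^2 + 3y^2.

D is the region 0 ≤ x ≤ 5, 0 ≤ y ≤ 4. Evaluating the double integral:

    ∬_D (3x^2 + 3y^2) dA = ∫_0^{5} ∫_0^{4} (3x^2 + 3y^2) dy dx.

Inner (y from 0 to 4): 12x^2 + 64.
Outer (x from 0 to 5): 820.

Therefore ∮_C P dx + Q dy = 820.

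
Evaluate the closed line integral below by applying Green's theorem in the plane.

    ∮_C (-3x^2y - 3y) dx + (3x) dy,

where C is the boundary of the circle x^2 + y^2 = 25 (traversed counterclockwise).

Green's theorem converts the closed line integral into a double integral over the enclosed region D:

    ∮_C P dx + Q dy = ∬_D (∂Q/∂x - ∂P/∂y) dA.

Here P = -3x^2y - 3y, Q = 3x, so

    ∂Q/∂x = 3,    ∂P/∂y = -3x^2 - 3,
    ∂Q/∂x - ∂P/∂y = 3x^2 + 6.

D is the region x^2 + y^2 ≤ 25. Evaluating the double integral:

In polar coordinates (x = r cos θ, y = r sin θ, dA = r dr dθ) the integrand becomes 3r^2cos(θ)^2 + 6, so

    ∬_D (3x^2 + 6) dA = ∫_0^{2π} ∫_0^{5} (3r^2cos(θ)^2 + 6) · r dr dθ.

Inner (r from 0 to 5): 1875cos(θ)^2/4 + 75.
Outer (θ from 0 to 2π): 2475π/4.

Therefore ∮_C P dx + Q dy = 2475π/4.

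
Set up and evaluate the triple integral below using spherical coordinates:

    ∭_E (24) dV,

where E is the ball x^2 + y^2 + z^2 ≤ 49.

In spherical coordinates, x = ρ sin(φ) cos(θ), y = ρ sin(φ) sin(θ), z = ρ cos(φ), and dV = ρ^2 sin(φ) dρ dφ dθ.

The integrand becomes 24, so

    ∭_E (24) dV = ∫_{0}^{2π} ∫_{0}^{π} ∫_{0}^{7} (24) · ρ^2 sin(φ) dρ dφ dθ.

Inner (ρ): 2744sin(φ).
Middle (φ): 5488.
Outer (θ): 10976π.

Therefore the triple integral equals 10976π.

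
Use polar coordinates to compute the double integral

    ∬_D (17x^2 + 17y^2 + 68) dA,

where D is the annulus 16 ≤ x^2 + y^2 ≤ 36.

The region D is 4 ≤ r ≤ 6, 0 ≤ θ ≤ 2π in polar coordinates, where x = r cos(θ), y = r sin(θ), and dA = r dr dθ.

Under the substitution, the integrand becomes 17r^2 + 68, so

    ∬_D (17x^2 + 17y^2 + 68) dA = ∫_{0}^{2π} ∫_{4}^{6} (17r^2 + 68) · r dr dθ.

Inner integral (in r): ∫_{4}^{6} (17r^2 + 68) · r dr = 5100.

Outer integral (in θ): ∫_{0}^{2π} (5100) dθ = 10200π.

Therefore ∬_D (17x^2 + 17y^2 + 68) dA = 10200π.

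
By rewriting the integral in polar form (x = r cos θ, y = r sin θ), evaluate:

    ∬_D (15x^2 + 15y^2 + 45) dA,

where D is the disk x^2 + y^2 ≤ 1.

The region D is 0 ≤ r ≤ 1, 0 ≤ θ ≤ 2π in polar coordinates, where x = r cos(θ), y = r sin(θ), and dA = r dr dθ.

Under the substitution, the integrand becomes 15r^2 + 45, so

    ∬_D (15x^2 + 15y^2 + 45) dA = ∫_{0}^{2π} ∫_{0}^{1} (15r^2 + 45) · r dr dθ.

Inner integral (in r): ∫_{0}^{1} (15r^2 + 45) · r dr = 105/4.

Outer integral (in θ): ∫_{0}^{2π} (105/4) dθ = 105π/2.

Therefore ∬_D (15x^2 + 15y^2 + 45) dA = 105π/2.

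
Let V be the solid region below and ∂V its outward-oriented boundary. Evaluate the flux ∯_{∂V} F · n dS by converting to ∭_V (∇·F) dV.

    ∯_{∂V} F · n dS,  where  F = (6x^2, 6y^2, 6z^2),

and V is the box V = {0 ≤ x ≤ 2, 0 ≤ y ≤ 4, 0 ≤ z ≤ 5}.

By the divergence theorem,

    ∯_{∂V} F · n dS = ∭_V (∇ · F) dV.

Compute the divergence:
    ∇ · F = ∂F_x/∂x + ∂F_y/∂y + ∂F_z/∂z = 12x + 12y + 12z.

V is a rectangular box, so dV = dx dy dz with 0 ≤ x ≤ 2, 0 ≤ y ≤ 4, 0 ≤ z ≤ 5.

Integrate (12x + 12y + 12z) over V as an iterated integral:

    ∭_V (∇·F) dV = ∫_0^{2} ∫_0^{4} ∫_0^{5} (12x + 12y + 12z) dz dy dx.

Inner (z from 0 to 5): 60x + 60y + 150.
Middle (y from 0 to 4): 240x + 1080.
Outer (x from 0 to 2): 2640.

Therefore ∯_{∂V} F · n dS = 2640.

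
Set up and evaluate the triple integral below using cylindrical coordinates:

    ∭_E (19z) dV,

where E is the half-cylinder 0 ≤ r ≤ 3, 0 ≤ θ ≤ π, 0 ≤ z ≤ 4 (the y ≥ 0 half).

In cylindrical coordinates, x = r cos(θ), y = r sin(θ), z = z, and dV = r dr dθ dz.

The integrand becomes 19z, so

    ∭_E (19z) dV = ∫_{0}^{π} ∫_{0}^{3} ∫_{0}^{4} (19z) · r dz dr dθ.

Inner (z): 152r.
Middle (r from 0 to 3): 684.
Outer (θ): 684π.

Therefore the triple integral equals 684π.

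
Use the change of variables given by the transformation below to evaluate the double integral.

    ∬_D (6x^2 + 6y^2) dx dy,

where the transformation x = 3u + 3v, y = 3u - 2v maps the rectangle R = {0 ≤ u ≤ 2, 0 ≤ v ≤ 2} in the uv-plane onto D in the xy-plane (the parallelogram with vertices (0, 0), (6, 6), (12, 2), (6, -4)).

Compute the Jacobian determinant of (x, y) with respect to (u, v):

    ∂(x,y)/∂(u,v) = | 3  3 | = (3)(-2) - (3)(3) = -15.
                   | 3  -2 |

Its absolute value is |J| = 15 (the area scaling factor).

Substituting x = 3u + 3v, y = 3u - 2v into the integrand,

    6x^2 + 6y^2 → 108u^2 + 36u v + 78v^2,

so the integral becomes

    ∬_R (108u^2 + 36u v + 78v^2) · |J| du dv = ∫_0^2 ∫_0^2 (1620u^2 + 540u v + 1170v^2) dv du.

Inner (v): 3240u^2 + 1080u + 3120.
Outer (u): 17040.

Therefore ∬_D (6x^2 + 6y^2) dx dy = 17040.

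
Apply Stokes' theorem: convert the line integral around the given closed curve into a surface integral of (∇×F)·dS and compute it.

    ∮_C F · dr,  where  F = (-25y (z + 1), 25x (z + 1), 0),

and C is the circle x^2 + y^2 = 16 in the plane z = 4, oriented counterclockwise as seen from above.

Let S be the flat disk x^2 + y^2 ≤ 16 in the plane z = 4, with upward unit normal n̂ = ẑ. By Stokes' theorem,

    ∮_C F · dr = ∬_S (∇ × F) · n̂ dS = ∬_D (curl F)_z dA,

where D is the disk x^2 + y^2 ≤ 16.

Compute the curl of F = (-25y (z + 1), 25x (z + 1), 0):
    (∇ × F)_x = ∂F_z/∂y - ∂F_y/∂z = -25x,
    (∇ × F)_y = ∂F_x/∂z - ∂F_z/∂x = -25y,
    (∇ × F)_z = ∂F_y/∂x - ∂F_x/∂y = 50z + 50.

On z = 4, (curl F)_z = 250.

Convert to polar (x = r cos θ, y = r sin θ, dA = r dr dθ); the integrand becomes 250, so

    ∬_D (curl F)_z dA = ∫_0^{2π} ∫_0^{4} (250) · r dr dθ.

Inner (r from 0 to 4): 2000.
Outer (θ from 0 to 2π): 4000π.

Therefore ∮_C F · dr = 4000π.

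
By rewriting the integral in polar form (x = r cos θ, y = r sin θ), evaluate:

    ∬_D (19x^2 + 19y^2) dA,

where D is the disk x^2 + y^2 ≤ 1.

The region D is 0 ≤ r ≤ 1, 0 ≤ θ ≤ 2π in polar coordinates, where x = r cos(θ), y = r sin(θ), and dA = r dr dθ.

Under the substitution, the integrand becomes 19r^2, so

    ∬_D (19x^2 + 19y^2) dA = ∫_{0}^{2π} ∫_{0}^{1} (19r^2) · r dr dθ.

Inner integral (in r): ∫_{0}^{1} (19r^2) · r dr = 19/4.

Outer integral (in θ): ∫_{0}^{2π} (19/4) dθ = 19π/2.

Therefore ∬_D (19x^2 + 19y^2) dA = 19π/2.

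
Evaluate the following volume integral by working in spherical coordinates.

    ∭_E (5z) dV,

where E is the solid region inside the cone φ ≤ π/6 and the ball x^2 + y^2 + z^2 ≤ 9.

In spherical coordinates, x = ρ sin(φ) cos(θ), y = ρ sin(φ) sin(θ), z = ρ cos(φ), and dV = ρ^2 sin(φ) dρ dφ dθ.

The integrand becomes 5ρ cos(φ), so

    ∭_E (5z) dV = ∫_{0}^{2π} ∫_{0}^{π/6} ∫_{0}^{3} (5ρ cos(φ)) · ρ^2 sin(φ) dρ dφ dθ.

Inner (ρ): 405sin(2φ)/8.
Middle (φ): 405/32.
Outer (θ): 405π/16.

Therefore the triple integral equals 405π/16.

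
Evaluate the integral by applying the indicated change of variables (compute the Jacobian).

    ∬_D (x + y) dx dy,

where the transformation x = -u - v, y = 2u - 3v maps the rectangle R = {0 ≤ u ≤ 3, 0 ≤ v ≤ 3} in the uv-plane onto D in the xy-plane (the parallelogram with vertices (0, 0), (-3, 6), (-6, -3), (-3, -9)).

Compute the Jacobian determinant of (x, y) with respect to (u, v):

    ∂(x,y)/∂(u,v) = | -1  -1 | = (-1)(-3) - (-1)(2) = 5.
                   | 2  -3 |

Its absolute value is |J| = 5 (the area scaling factor).

Substituting x = -u - v, y = 2u - 3v into the integrand,

    x + y → u - 4v,

so the integral becomes

    ∬_R (u - 4v) · |J| du dv = ∫_0^3 ∫_0^3 (5u - 20v) dv du.

Inner (v): 15u - 90.
Outer (u): -405/2.

Therefore ∬_D (x + y) dx dy = -405/2.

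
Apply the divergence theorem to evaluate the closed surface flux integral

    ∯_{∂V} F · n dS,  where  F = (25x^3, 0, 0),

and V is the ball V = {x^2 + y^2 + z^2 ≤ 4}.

By the divergence theorem,

    ∯_{∂V} F · n dS = ∭_V (∇ · F) dV.

Compute the divergence:
    ∇ · F = ∂F_x/∂x + ∂F_y/∂y + ∂F_z/∂z = 75x^2 + 0 + 0 = 75x^2.

In spherical coordinates, x = ρ sin(φ) cos(θ), y = ρ sin(φ) sin(θ), z = ρ cos(φ), dV = ρ^2 sin(φ) dρ dφ dθ, with 0 ≤ ρ ≤ 2, 0 ≤ φ ≤ π, 0 ≤ θ ≤ 2π.

The integrand, after substitution and multiplying by the volume element, becomes (75ρ^2sin(φ)^2cos(θ)^2) · ρ^2 sin(φ), so

    ∭_V (∇·F) dV = ∫_0^{2π} ∫_0^{π} ∫_0^{2} (75ρ^2sin(φ)^2cos(θ)^2) · ρ^2 sin(φ) dρ dφ dθ.

Inner (ρ from 0 to 2): 480sin(φ)^3cos(θ)^2.
Middle (φ from 0 to π): 640cos(θ)^2.
Outer (θ from 0 to 2π): 640π.

Therefore ∯_{∂V} F · n dS = 640π.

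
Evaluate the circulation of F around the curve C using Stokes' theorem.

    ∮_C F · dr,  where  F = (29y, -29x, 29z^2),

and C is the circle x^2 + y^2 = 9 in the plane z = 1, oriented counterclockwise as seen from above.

Let S be the flat disk x^2 + y^2 ≤ 9 in the plane z = 1, with upward unit normal n̂ = ẑ. By Stokes' theorem,

    ∮_C F · dr = ∬_S (∇ × F) · n̂ dS = ∬_D (curl F)_z dA,

where D is the disk x^2 + y^2 ≤ 9.

Compute the curl of F = (29y, -29x, 29z^2):
    (∇ × F)_x = ∂F_z/∂y - ∂F_y/∂z = 0,
    (∇ × F)_y = ∂F_x/∂z - ∂F_z/∂x = 0,
    (∇ × F)_z = ∂F_y/∂x - ∂F_x/∂y = -58.

On z = 1, (curl F)_z = -58.

Convert to polar (x = r cos θ, y = r sin θ, dA = r dr dθ); the integrand becomes -58, so

    ∬_D (curl F)_z dA = ∫_0^{2π} ∫_0^{3} (-58) · r dr dθ.

Inner (r from 0 to 3): -261.
Outer (θ from 0 to 2π): -522π.

Therefore ∮_C F · dr = -522π.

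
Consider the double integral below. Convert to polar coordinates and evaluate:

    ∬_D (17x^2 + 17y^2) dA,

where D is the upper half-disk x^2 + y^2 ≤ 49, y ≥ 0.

The region D is 0 ≤ r ≤ 7, 0 ≤ θ ≤ π in polar coordinates, where x = r cos(θ), y = r sin(θ), and dA = r dr dθ.

Under the substitution, the integrand becomes 17r^2, so

    ∬_D (17x^2 + 17y^2) dA = ∫_{0}^{π} ∫_{0}^{7} (17r^2) · r dr dθ.

Inner integral (in r): ∫_{0}^{7} (17r^2) · r dr = 40817/4.

Outer integral (in θ): ∫_{0}^{π} (40817/4) dθ = 40817π/4.

Therefore ∬_D (17x^2 + 17y^2) dA = 40817π/4.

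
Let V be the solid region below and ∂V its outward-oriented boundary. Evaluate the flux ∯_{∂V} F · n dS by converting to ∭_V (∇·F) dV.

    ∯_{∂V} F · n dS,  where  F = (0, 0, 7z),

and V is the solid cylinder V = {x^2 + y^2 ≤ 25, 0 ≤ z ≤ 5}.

By the divergence theorem,

    ∯_{∂V} F · n dS = ∭_V (∇ · F) dV.

Compute the divergence:
    ∇ · F = ∂F_x/∂x + ∂F_y/∂y + ∂F_z/∂z = 0 + 0 + 7 = 7.

In cylindrical coordinates, x = r cos(θ), y = r sin(θ), z = z, dV = r dr dθ dz, with 0 ≤ r ≤ 5, 0 ≤ θ ≤ 2π, 0 ≤ z ≤ 5.

The integrand, after substitution and multiplying by the volume element, becomes (7) · r, so

    ∭_V (∇·F) dV = ∫_0^{2π} ∫_0^{5} ∫_0^{5} (7) · r dz dr dθ.

Inner (z from 0 to 5): 35r.
Middle (r from 0 to 5): 875/2.
Outer (θ from 0 to 2π): 875π.

Therefore ∯_{∂V} F · n dS = 875π.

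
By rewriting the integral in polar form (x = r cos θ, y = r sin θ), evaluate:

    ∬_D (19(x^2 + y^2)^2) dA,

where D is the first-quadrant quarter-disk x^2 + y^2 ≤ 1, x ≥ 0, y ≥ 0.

The region D is 0 ≤ r ≤ 1, 0 ≤ θ ≤ π/2 in polar coordinates, where x = r cos(θ), y = r sin(θ), and dA = r dr dθ.

Under the substitution, the integrand becomes 19r^4, so

    ∬_D (19(x^2 + y^2)^2) dA = ∫_{0}^{π/2} ∫_{0}^{1} (19r^4) · r dr dθ.

Inner integral (in r): ∫_{0}^{1} (19r^4) · r dr = 19/6.

Outer integral (in θ): ∫_{0}^{π/2} (19/6) dθ = 19π/12.

Therefore ∬_D (19(x^2 + y^2)^2) dA = 19π/12.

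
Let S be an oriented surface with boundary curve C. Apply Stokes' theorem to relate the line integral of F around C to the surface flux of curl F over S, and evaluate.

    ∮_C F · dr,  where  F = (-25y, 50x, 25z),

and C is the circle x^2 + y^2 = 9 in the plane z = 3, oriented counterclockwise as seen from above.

Let S be the flat disk x^2 + y^2 ≤ 9 in the plane z = 3, with upward unit normal n̂ = ẑ. By Stokes' theorem,

    ∮_C F · dr = ∬_S (∇ × F) · n̂ dS = ∬_D (curl F)_z dA,

where D is the disk x^2 + y^2 ≤ 9.

Compute the curl of F = (-25y, 50x, 25z):
    (∇ × F)_x = ∂F_z/∂y - ∂F_y/∂z = 0,
    (∇ × F)_y = ∂F_x/∂z - ∂F_z/∂x = 0,
    (∇ × F)_z = ∂F_y/∂x - ∂F_x/∂y = 75.

On z = 3, (curl F)_z = 75.

Convert to polar (x = r cos θ, y = r sin θ, dA = r dr dθ); the integrand becomes 75, so

    ∬_D (curl F)_z dA = ∫_0^{2π} ∫_0^{3} (75) · r dr dθ.

Inner (r from 0 to 3): 675/2.
Outer (θ from 0 to 2π): 675π.

Therefore ∮_C F · dr = 675π.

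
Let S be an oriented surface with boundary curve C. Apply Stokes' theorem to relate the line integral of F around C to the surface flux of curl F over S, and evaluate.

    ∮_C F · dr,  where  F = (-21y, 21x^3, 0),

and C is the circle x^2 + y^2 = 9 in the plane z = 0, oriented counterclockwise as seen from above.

Let S be the flat disk x^2 + y^2 ≤ 9 in the plane z = 0, with upward unit normal n̂ = ẑ. By Stokes' theorem,

    ∮_C F · dr = ∬_S (∇ × F) · n̂ dS = ∬_D (curl F)_z dA,

where D is the disk x^2 + y^2 ≤ 9.

Compute the curl of F = (-21y, 21x^3, 0):
    (∇ × F)_x = ∂F_z/∂y - ∂F_y/∂z = 0,
    (∇ × F)_y = ∂F_x/∂z - ∂F_z/∂x = 0,
    (∇ × F)_z = ∂F_y/∂x - ∂F_x/∂y = 63x^2 + 21.

On z = 0, (curl F)_z = 63x^2 + 21.

Convert to polar (x = r cos θ, y = r sin θ, dA = r dr dθ); the integrand becomes 63r^2cos(θ)^2 + 21, so

    ∬_D (curl F)_z dA = ∫_0^{2π} ∫_0^{3} (63r^2cos(θ)^2 + 21) · r dr dθ.

Inner (r from 0 to 3): 5103cos(θ)^2/4 + 189/2.
Outer (θ from 0 to 2π): 5859π/4.

Therefore ∮_C F · dr = 5859π/4.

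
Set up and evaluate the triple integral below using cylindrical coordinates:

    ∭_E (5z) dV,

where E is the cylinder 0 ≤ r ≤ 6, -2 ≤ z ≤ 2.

In cylindrical coordinates, x = r cos(θ), y = r sin(θ), z = z, and dV = r dr dθ dz.

The integrand becomes 5z, so

    ∭_E (5z) dV = ∫_{0}^{2π} ∫_{0}^{6} ∫_{-2}^{2} (5z) · r dz dr dθ.

Inner (z): 0.
Middle (r from 0 to 6): 0.
Outer (θ): 0.

Therefore the triple integral equals 0.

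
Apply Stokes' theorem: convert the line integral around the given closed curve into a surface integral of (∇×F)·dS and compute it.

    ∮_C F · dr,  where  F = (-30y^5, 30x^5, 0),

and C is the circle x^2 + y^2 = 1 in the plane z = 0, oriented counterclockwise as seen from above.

Let S be the flat disk x^2 + y^2 ≤ 1 in the plane z = 0, with upward unit normal n̂ = ẑ. By Stokes' theorem,

    ∮_C F · dr = ∬_S (∇ × F) · n̂ dS = ∬_D (curl F)_z dA,

where D is the disk x^2 + y^2 ≤ 1.

Compute the curl of F = (-30y^5, 30x^5, 0):
    (∇ × F)_x = ∂F_z/∂y - ∂F_y/∂z = 0,
    (∇ × F)_y = ∂F_x/∂z - ∂F_z/∂x = 0,
    (∇ × F)_z = ∂F_y/∂x - ∂F_x/∂y = 150x^4 + 150y^4.

On z = 0, (curl F)_z = 150x^4 + 150y^4.

Convert to polar (x = r cos θ, y = r sin θ, dA = r dr dθ); the integrand becomes 150r^4(sin(θ)^4 + cos(θ)^4), so

    ∬_D (curl F)_z dA = ∫_0^{2π} ∫_0^{1} (150r^4(sin(θ)^4 + cos(θ)^4)) · r dr dθ.

Inner (r from 0 to 1): 25sin(θ)^4 + 25cos(θ)^4.
Outer (θ from 0 to 2π): 75π/2.

Therefore ∮_C F · dr = 75π/2.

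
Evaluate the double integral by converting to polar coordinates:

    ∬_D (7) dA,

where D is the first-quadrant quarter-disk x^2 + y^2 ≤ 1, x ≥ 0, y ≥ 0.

The region D is 0 ≤ r ≤ 1, 0 ≤ θ ≤ π/2 in polar coordinates, where x = r cos(θ), y = r sin(θ), and dA = r dr dθ.

Under the substitution, the integrand becomes 7, so

    ∬_D (7) dA = ∫_{0}^{π/2} ∫_{0}^{1} (7) · r dr dθ.

Inner integral (in r): ∫_{0}^{1} (7) · r dr = 7/2.

Outer integral (in θ): ∫_{0}^{π/2} (7/2) dθ = 7π/4.

Therefore ∬_D (7) dA = 7π/4.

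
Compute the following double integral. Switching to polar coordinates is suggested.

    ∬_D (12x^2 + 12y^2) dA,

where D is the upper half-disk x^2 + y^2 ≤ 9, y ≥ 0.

The region D is 0 ≤ r ≤ 3, 0 ≤ θ ≤ π in polar coordinates, where x = r cos(θ), y = r sin(θ), and dA = r dr dθ.

Under the substitution, the integrand becomes 12r^2, so

    ∬_D (12x^2 + 12y^2) dA = ∫_{0}^{π} ∫_{0}^{3} (12r^2) · r dr dθ.

Inner integral (in r): ∫_{0}^{3} (12r^2) · r dr = 243.

Outer integral (in θ): ∫_{0}^{π} (243) dθ = 243π.

Therefore ∬_D (12x^2 + 12y^2) dA = 243π.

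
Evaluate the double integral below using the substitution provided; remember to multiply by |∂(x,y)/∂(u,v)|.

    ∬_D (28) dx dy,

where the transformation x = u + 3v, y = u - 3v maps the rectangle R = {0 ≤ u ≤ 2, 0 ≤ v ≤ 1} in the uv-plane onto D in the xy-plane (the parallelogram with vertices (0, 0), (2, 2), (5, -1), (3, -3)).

Compute the Jacobian determinant of (x, y) with respect to (u, v):

    ∂(x,y)/∂(u,v) = | 1  3 | = (1)(-3) - (3)(1) = -6.
                   | 1  -3 |

Its absolute value is |J| = 6 (the area scaling factor).

Substituting x = u + 3v, y = u - 3v into the integrand,

    28 → 28,

so the integral becomes

    ∬_R (28) · |J| du dv = ∫_0^2 ∫_0^1 (168) dv du.

Inner (v): 168.
Outer (u): 336.

Therefore ∬_D (28) dx dy = 336.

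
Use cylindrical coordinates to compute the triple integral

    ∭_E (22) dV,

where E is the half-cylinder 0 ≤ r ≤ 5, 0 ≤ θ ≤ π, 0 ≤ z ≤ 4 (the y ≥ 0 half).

In cylindrical coordinates, x = r cos(θ), y = r sin(θ), z = z, and dV = r dr dθ dz.

The integrand becomes 22, so

    ∭_E (22) dV = ∫_{0}^{π} ∫_{0}^{5} ∫_{0}^{4} (22) · r dz dr dθ.

Inner (z): 88r.
Middle (r from 0 to 5): 1100.
Outer (θ): 1100π.

Therefore the triple integral equals 1100π.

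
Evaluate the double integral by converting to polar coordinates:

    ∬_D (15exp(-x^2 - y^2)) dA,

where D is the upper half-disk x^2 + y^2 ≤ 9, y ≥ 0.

The region D is 0 ≤ r ≤ 3, 0 ≤ θ ≤ π in polar coordinates, where x = r cos(θ), y = r sin(θ), and dA = r dr dθ.

Under the substitution, the integrand becomes 15exp(-r^2), so

    ∬_D (15exp(-x^2 - y^2)) dA = ∫_{0}^{π} ∫_{0}^{3} (15exp(-r^2)) · r dr dθ.

Inner integral (in r): ∫_{0}^{3} (15exp(-r^2)) · r dr = 15/2 - 15exp(-9)/2.

Outer integral (in θ): ∫_{0}^{π} (15/2 - 15exp(-9)/2) dθ = -15π (1 - exp(9))exp(-9)/2.

Therefore ∬_D (15exp(-x^2 - y^2)) dA = -15π (1 - exp(9))exp(-9)/2.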